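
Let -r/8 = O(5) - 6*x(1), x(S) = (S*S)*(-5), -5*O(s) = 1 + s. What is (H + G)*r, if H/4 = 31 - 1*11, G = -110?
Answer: 6912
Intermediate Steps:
O(s) = -⅕ - s/5 (O(s) = -(1 + s)/5 = -⅕ - s/5)
x(S) = -5*S² (x(S) = S²*(-5) = -5*S²)
H = 80 (H = 4*(31 - 1*11) = 4*(31 - 11) = 4*20 = 80)
r = -1152/5 (r = -8*((-⅕ - ⅕*5) - (-30)*1²) = -8*((-⅕ - 1) - (-30)) = -8*(-6/5 - 6*(-5)) = -8*(-6/5 + 30) = -8*144/5 = -1152/5 ≈ -230.40)
(H + G)*r = (80 - 110)*(-1152/5) = -30*(-1152/5) = 6912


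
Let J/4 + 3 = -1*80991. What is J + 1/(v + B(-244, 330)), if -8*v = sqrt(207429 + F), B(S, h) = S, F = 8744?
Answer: -1164412200472/3594131 + 8*sqrt(216173)/3594131 ≈ -3.2398e+5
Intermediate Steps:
J = -323976 (J = -12 + 4*(-1*80991) = -12 + 4*(-80991) = -12 - 323964 = -323976)
v = -sqrt(216173)/8 (v = -sqrt(207429 + 8744)/8 = -sqrt(216173)/8 ≈ -58.118)
J + 1/(v + B(-244, 330)) = -323976 + 1/(-sqrt(216173)/8 - 244) = -323976 + 1/(-244 - sqrt(216173)/8)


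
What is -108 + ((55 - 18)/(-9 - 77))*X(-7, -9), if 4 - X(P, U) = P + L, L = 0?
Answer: -9695/86 ≈ -112.73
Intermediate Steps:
X(P, U) = 4 - P (X(P, U) = 4 - (P + 0) = 4 - P)
-108 + ((55 - 18)/(-9 - 77))*X(-7, -9) = -108 + ((55 - 18)/(-9 - 77))*(4 - 1*(-7)) = -108 + (37/(-86))*(4 + 7) = -108 + (37*(-1/86))*11 = -108 - 37/86*11 = -108 - 407/86 = -9695/86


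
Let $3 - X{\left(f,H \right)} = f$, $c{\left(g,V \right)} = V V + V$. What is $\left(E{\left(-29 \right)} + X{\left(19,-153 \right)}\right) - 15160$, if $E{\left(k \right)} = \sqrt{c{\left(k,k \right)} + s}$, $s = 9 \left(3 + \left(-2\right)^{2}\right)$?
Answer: $-15176 + 5 \sqrt{35} \approx -15146.0$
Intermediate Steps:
$c{\left(g,V \right)} = V + V^{2}$ ($c{\left(g,V \right)} = V^{2} + V = V + V^{2}$)
$X{\left(f,H \right)} = 3 - f$
$s = 63$ ($s = 9 \left(3 + 4\right) = 9 \cdot 7 = 63$)
$E{\left(k \right)} = \sqrt{63 + k \left(1 + k\right)}$ ($E{\left(k \right)} = \sqrt{k \left(1 + k\right) + 63} = \sqrt{63 + k \left(1 + k\right)}$)
$\left(E{\left(-29 \right)} + X{\left(19,-153 \right)}\right) - 15160 = \left(\sqrt{63 - 29 \left(1 - 29\right)} + \left(3 - 19\right)\right) - 15160 = \left(\sqrt{63 - -812} + \left(3 - 19\right)\right) - 15160 = \left(\sqrt{63 + 812} - 16\right) - 15160 = \left(\sqrt{875} - 16\right) - 15160 = \left(5 \sqrt{35} - 16\right) - 15160 = \left(-16 + 5 \sqrt{35}\right) - 15160 = -15176 + 5 \sqrt{35}$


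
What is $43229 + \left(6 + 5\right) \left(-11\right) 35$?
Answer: $38994$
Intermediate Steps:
$43229 + \left(6 + 5\right) \left(-11\right) 35 = 43229 + 11 \left(-11\right) 35 = 43229 - 4235 = 38994$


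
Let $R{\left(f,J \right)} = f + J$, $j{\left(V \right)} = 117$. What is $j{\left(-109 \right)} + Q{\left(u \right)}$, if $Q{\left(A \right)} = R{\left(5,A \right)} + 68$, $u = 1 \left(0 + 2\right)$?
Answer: $192$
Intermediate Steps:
$R{\left(f,J \right)} = J + f$
$u = 2$ ($u = 1 \cdot 2 = 2$)
$Q{\left(A \right)} = 73 + A$ ($Q{\left(A \right)} = \left(A + 5\right) + 68 = \left(5 + A\right) + 68 = 73 + A$)
$j{\left(-109 \right)} + Q{\left(u \right)} = 117 + \left(73 + 2\right) = 117 + 75 = 192$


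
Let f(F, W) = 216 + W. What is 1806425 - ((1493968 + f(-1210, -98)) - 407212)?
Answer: 719551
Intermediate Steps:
1806425 - ((1493968 + f(-1210, -98)) - 407212) = 1806425 - ((1493968 + (216 - 98)) - 407212) = 1806425 - ((1493968 + 118) - 407212) = 1806425 - (1494086 - 407212) = 1806425 - 1*1086874 = 1806425 - 1086874 = 719551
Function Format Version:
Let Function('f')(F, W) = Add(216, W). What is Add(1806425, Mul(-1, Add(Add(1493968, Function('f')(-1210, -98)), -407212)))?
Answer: 719551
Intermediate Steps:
Add(1806425, Mul(-1, Add(Add(1493968, Function('f')(-1210, -98)), -407212))) = Add(1806425, Mul(-1, Add(Add(1493968, Add(216, -98)), -407212))) = Add(1806425, Mul(-1, Add(Add(1493968, 118), -407212))) = Add(1806425, Mul(-1, Add(1494086, -407212))) = Add(1806425, Mul(-1, 1086874)) = Add(1806425, -1086874) = 719551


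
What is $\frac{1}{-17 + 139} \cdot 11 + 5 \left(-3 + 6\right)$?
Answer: $\frac{1841}{122} \approx 15.09$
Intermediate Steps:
$\frac{1}{-17 + 139} \cdot 11 + 5 \left(-3 + 6\right) = \frac{1}{122} \cdot 11 + 5 \cdot 3 = \frac{1}{122} \cdot 11 + 15 = \frac{11}{122} + 15 = \frac{1841}{122}$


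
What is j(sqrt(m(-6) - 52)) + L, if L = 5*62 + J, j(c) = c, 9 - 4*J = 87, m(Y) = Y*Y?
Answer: 581/2 + 4*I ≈ 290.5 + 4.0*I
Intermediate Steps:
m(Y) = Y**2
J = -39/2 (J = 9/4 - 1/4*87 = 9/4 - 87/4 = -39/2 ≈ -19.500)
L = 581/2 (L = 5*62 - 39/2 = 310 - 39/2 = 581/2 ≈ 290.50)
j(sqrt(m(-6) - 52)) + L = sqrt((-6)**2 - 52) + 581/2 = sqrt(36 - 52) + 581/2 = sqrt(-16) + 581/2 = 4*I + 581/2 = 581/2 + 4*I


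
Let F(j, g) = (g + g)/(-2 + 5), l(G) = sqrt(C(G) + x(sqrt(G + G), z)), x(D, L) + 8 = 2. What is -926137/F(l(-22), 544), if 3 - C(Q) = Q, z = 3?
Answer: -2778411/1088 ≈ -2553.7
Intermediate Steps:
C(Q) = 3 - Q
x(D, L) = -6 (x(D, L) = -8 + 2 = -6)
l(G) = sqrt(-3 - G) (l(G) = sqrt((3 - G) - 6) = sqrt(-3 - G))
F(j, g) = 2*g/3 (F(j, g) = (2*g)/3 = (2*g)*(1/3) = 2*g/3)
-926137/F(l(-22), 544) = -926137/((2/3)*544) = -926137/1088/3 = -926137*3/1088 = -2778411/1088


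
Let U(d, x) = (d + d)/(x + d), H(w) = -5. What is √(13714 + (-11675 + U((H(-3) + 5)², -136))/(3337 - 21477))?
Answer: √45129351389/1814 ≈ 117.11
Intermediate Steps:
U(d, x) = 2*d/(d + x) (U(d, x) = (2*d)/(d + x) = 2*d/(d + x))
√(13714 + (-11675 + U((H(-3) + 5)², -136))/(3337 - 21477)) = √(13714 + (-11675 + 2*(-5 + 5)²/((-5 + 5)² - 136))/(3337 - 21477)) = √(13714 + (-11675 + 2*0²/(0² - 136))/(-18140)) = √(13714 + (-11675 + 2*0/(0 - 136))*(-1/18140)) = √(13714 + (-11675 + 2*0/(-136))*(-1/18140)) = √(13714 + (-11675 + 2*0*(-1/136))*(-1/18140)) = √(13714 + (-11675 + 0)*(-1/18140)) = √(13714 - 11675*(-1/18140)) = √(13714 + 2335/3628) = √(49756727/3628) = √45129351389/1814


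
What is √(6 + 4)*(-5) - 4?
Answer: -4 - 5*√10 ≈ -19.811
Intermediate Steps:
√(6 + 4)*(-5) - 4 = √10*(-5) - 4 = -5*√10 - 4 = -4 - 5*√10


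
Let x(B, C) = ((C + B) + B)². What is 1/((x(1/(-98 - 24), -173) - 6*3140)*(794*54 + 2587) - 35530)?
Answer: 3721/1876729369658 ≈ 1.9827e-9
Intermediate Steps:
x(B, C) = (C + 2*B)² (x(B, C) = ((B + C) + B)² = (C + 2*B)²)
1/((x(1/(-98 - 24), -173) - 6*3140)*(794*54 + 2587) - 35530) = 1/(((-173 + 2/(-98 - 24))² - 6*3140)*(794*54 + 2587) - 35530) = 1/(((-173 + 2/(-122))² - 18840)*(42876 + 2587) - 35530) = 1/(((-173 + 2*(-1/122))² - 18840)*45463 - 35530) = 1/(((-173 - 1/61)² - 18840)*45463 - 35530) = 1/(((-10554/61)² - 18840)*45463 - 35530) = 1/((111386916/3721 - 18840)*45463 - 35530) = 1/((41283276/3721)*45463 - 35530) = 1/(1876861576788/3721 - 35530) = 1/(1876729369658/3721) = 3721/1876729369658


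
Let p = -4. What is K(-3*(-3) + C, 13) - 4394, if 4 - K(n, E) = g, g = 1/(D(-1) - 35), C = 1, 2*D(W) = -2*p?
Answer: -136089/31 ≈ -4390.0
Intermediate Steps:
D(W) = 4 (D(W) = (-2*(-4))/2 = (½)*8 = 4)
g = -1/31 (g = 1/(4 - 35) = 1/(-31) = -1/31 ≈ -0.032258)
K(n, E) = 125/31 (K(n, E) = 4 - 1*(-1/31) = 4 + 1/31 = 125/31)
K(-3*(-3) + C, 13) - 4394 = 125/31 - 4394 = -136089/31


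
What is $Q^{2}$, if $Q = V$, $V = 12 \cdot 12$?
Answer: $20736$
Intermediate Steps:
$V = 144$
$Q = 144$
$Q^{2} = 144^{2} = 20736$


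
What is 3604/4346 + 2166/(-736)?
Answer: -31891/15088 ≈ -2.1137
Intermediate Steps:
3604/4346 + 2166/(-736) = 3604*(1/4346) + 2166*(-1/736) = 34/41 - 1083/368 = -31891/15088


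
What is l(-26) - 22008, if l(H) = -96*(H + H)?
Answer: -17016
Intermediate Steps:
l(H) = -192*H
l(-26) - 22008 = -192*(-26) - 22008 = 4992 - 22008 = -17016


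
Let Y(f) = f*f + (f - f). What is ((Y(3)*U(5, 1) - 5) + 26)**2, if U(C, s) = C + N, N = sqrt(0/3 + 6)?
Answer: 4842 + 1188*sqrt(6) ≈ 7752.0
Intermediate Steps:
Y(f) = f**2 (Y(f) = f**2 + 0 = f**2)
N = sqrt(6) (N = sqrt(0*(1/3) + 6) = sqrt(0 + 6) = sqrt(6) ≈ 2.4495)
U(C, s) = C + sqrt(6)
((Y(3)*U(5, 1) - 5) + 26)**2 = ((3**2*(5 + sqrt(6)) - 5) + 26)**2 = ((9*(5 + sqrt(6)) - 5) + 26)**2 = (((45 + 9*sqrt(6)) - 5) + 26)**2 = ((40 + 9*sqrt(6)) + 26)**2 = (66 + 9*sqrt(6))**2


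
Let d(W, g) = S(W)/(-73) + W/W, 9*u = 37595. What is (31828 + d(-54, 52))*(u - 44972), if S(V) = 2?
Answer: -284361834265/219 ≈ -1.2985e+9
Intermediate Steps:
u = 37595/9 (u = (⅑)*37595 = 37595/9 ≈ 4177.2)
d(W, g) = 71/73 (d(W, g) = 2/(-73) + W/W = 2*(-1/73) + 1 = -2/73 + 1 = 71/73)
(31828 + d(-54, 52))*(u - 44972) = (31828 + 71/73)*(37595/9 - 44972) = (2323515/73)*(-367153/9) = -284361834265/219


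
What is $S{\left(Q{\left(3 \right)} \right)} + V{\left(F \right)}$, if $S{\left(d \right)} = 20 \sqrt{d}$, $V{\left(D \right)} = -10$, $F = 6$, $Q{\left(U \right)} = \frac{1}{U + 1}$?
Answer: $0$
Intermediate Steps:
$Q{\left(U \right)} = \frac{1}{1 + U}$
$S{\left(Q{\left(3 \right)} \right)} + V{\left(F \right)} = 20 \sqrt{\frac{1}{1 + 3}} - 10 = 20 \sqrt{\frac{1}{4}} - 10 = \frac{20}{2} - 10 = 20 \cdot \frac{1}{2} - 10 = 10 - 10 = 0$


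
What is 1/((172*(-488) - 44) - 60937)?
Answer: -1/144917 ≈ -6.9005e-6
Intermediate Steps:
1/((172*(-488) - 44) - 60937) = 1/((-83936 - 44) - 60937) = 1/(-83980 - 60937) = 1/(-144917) = -1/144917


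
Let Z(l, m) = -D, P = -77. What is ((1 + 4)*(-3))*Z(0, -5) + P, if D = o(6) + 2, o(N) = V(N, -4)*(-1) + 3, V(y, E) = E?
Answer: 58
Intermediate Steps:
o(N) = 7 (o(N) = -4*(-1) + 3 = 4 + 3 = 7)
D = 9 (D = 7 + 2 = 9)
Z(l, m) = -9 (Z(l, m) = -1*9 = -9)
((1 + 4)*(-3))*Z(0, -5) + P = ((1 + 4)*(-3))*(-9) - 77 = (5*(-3))*(-9) - 77 = -15*(-9) - 77 = 135 - 77 = 58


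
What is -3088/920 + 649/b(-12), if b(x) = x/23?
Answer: -1721237/1380 ≈ -1247.3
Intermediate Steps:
b(x) = x/23 (b(x) = x*(1/23) = x/23)
-3088/920 + 649/b(-12) = -3088/920 + 649/(((1/23)*(-12))) = -3088*1/920 + 649/(-12/23) = -386/115 + 649*(-23/12) = -386/115 - 14927/12 = -1721237/1380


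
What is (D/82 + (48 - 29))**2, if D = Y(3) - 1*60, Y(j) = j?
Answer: 2253001/6724 ≈ 335.07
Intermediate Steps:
D = -57 (D = 3 - 1*60 = 3 - 60 = -57)
(D/82 + (48 - 29))**2 = (-57/82 + (48 - 29))**2 = (-57*1/82 + 19)**2 = (-57/82 + 19)**2 = (1501/82)**2 = 2253001/6724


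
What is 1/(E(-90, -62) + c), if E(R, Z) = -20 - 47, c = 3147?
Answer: 1/3080 ≈ 0.00032468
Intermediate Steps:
E(R, Z) = -67
1/(E(-90, -62) + c) = 1/(-67 + 3147) = 1/3080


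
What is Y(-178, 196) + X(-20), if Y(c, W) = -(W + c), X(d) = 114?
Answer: 96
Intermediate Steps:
Y(c, W) = -W - c
Y(-178, 196) + X(-20) = (-1*196 - 1*(-178)) + 114 = (-196 + 178) + 114 = -18 + 114 = 96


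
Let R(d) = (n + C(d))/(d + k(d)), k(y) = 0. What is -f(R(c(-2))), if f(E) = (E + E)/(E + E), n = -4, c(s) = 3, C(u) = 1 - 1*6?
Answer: -1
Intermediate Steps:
C(u) = -5 (C(u) = 1 - 6 = -5)
R(d) = -9/d (R(d) = (-4 - 5)/(d + 0) = -9/d)
f(E) = 1 (f(E) = (2*E)/((2*E)) = (2*E)*(1/(2*E)) = 1)
-f(R(c(-2))) = -1*1 = -1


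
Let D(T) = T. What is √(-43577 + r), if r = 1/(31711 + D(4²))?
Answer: I*√43864718374506/31727 ≈ 208.75*I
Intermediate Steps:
r = 1/31727 (r = 1/(31711 + 4²) = 1/(31711 + 16) = 1/31727 ≈ 3.1519e-5)
√(-43577 + r) = √(-43577 + 1/31727) = √(-1382567478/31727) = I*√43864718374506/31727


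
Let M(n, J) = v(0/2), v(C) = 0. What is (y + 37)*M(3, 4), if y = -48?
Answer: 0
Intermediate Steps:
M(n, J) = 0
(y + 37)*M(3, 4) = (-48 + 37)*0 = -11*0 = 0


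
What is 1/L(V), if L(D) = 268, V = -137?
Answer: 1/268 ≈ 0.0037313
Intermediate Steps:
1/L(V) = 1/268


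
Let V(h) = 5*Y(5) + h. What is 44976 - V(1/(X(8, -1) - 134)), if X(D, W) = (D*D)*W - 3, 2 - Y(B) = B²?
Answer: 9063292/201 ≈ 45091.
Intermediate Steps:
Y(B) = 2 - B²
X(D, W) = -3 + W*D² (X(D, W) = D²*W - 3 = W*D² - 3 = -3 + W*D²)
V(h) = -115 + h (V(h) = 5*(2 - 1*5²) + h = 5*(2 - 1*25) + h = 5*(2 - 25) + h = 5*(-23) + h = -115 + h)
44976 - V(1/(X(8, -1) - 134)) = 44976 - (-115 + 1/((-3 - 1*8²) - 134)) = 44976 - (-115 + 1/((-3 - 1*64) - 134)) = 44976 - (-115 + 1/((-3 - 64) - 134)) = 44976 - (-115 + 1/(-67 - 134)) = 44976 - (-115 + 1/(-201)) = 44976 - (-115 - 1/201) = 44976 - 1*(-23116/201) = 44976 + 23116/201 = 9063292/201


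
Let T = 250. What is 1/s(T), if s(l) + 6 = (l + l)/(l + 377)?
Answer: -627/3262 ≈ -0.19221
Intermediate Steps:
s(l) = -6 + 2*l/(377 + l) (s(l) = -6 + (l + l)/(l + 377) = -6 + (2*l)/(377 + l) = -6 + 2*l/(377 + l))
1/s(T) = 1/(2*(-1131 - 2*250)/(377 + 250)) = 1/(2*(-1131 - 500)/627) = 1/(2*(1/627)*(-1631)) = 1/(-3262/627) = -627/3262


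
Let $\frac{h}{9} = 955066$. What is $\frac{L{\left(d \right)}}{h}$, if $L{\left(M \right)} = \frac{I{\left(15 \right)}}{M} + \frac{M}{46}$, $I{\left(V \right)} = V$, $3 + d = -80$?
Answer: $- \frac{7579}{32817977892} \approx -2.3094 \cdot 10^{-7}$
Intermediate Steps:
$d = -83$ ($d = -3 - 80 = -83$)
$h = 8595594$ ($h = 9 \cdot 955066 = 8595594$)
$L{\left(M \right)} = \frac{15}{M} + \frac{M}{46}$
$\frac{L{\left(d \right)}}{h} = \frac{\frac{15}{-83} + \frac{1}{46} \left(-83\right)}{8595594} = \left(15 \left(- \frac{1}{83}\right) - \frac{83}{46}\right) \frac{1}{8595594} = \left(- \frac{15}{83} - \frac{83}{46}\right) \frac{1}{8595594} = \left(- \frac{7579}{3818}\right) \frac{1}{8595594} = - \frac{7579}{32817977892}$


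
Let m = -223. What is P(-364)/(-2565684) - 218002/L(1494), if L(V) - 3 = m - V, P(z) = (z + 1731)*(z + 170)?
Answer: 139944698185/1099395594 ≈ 127.29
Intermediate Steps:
P(z) = (170 + z)*(1731 + z) (P(z) = (1731 + z)*(170 + z) = (170 + z)*(1731 + z))
L(V) = -220 - V (L(V) = 3 + (-223 - V) = -220 - V)
P(-364)/(-2565684) - 218002/L(1494) = (294270 + (-364)² + 1901*(-364))/(-2565684) - 218002/(-220 - 1*1494) = (294270 + 132496 - 691964)*(-1/2565684) - 218002/(-220 - 1494) = -265198*(-1/2565684) - 218002/(-1714) = 132599/1282842 - 218002*(-1/1714) = 132599/1282842 + 109001/857 = 139944698185/1099395594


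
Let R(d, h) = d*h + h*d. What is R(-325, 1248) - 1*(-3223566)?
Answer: 2412366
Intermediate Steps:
R(d, h) = 2*d*h (R(d, h) = d*h + d*h = 2*d*h)
R(-325, 1248) - 1*(-3223566) = 2*(-325)*1248 - 1*(-3223566) = -811200 + 3223566 = 2412366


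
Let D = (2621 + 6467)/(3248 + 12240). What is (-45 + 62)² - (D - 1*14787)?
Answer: 1824125/121 ≈ 15075.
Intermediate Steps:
D = 71/121 (D = 9088/15488 = 9088*(1/15488) = 71/121 ≈ 0.58678)
(-45 + 62)² - (D - 1*14787) = (-45 + 62)² - (71/121 - 1*14787) = 17² - (71/121 - 14787) = 289 - 1*(-1789156/121) = 289 + 1789156/121 = 1824125/121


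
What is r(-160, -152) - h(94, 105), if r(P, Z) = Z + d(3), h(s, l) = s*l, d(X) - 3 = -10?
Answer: -10029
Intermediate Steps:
d(X) = -7 (d(X) = 3 - 10 = -7)
h(s, l) = l*s
r(P, Z) = -7 + Z (r(P, Z) = Z - 7 = -7 + Z)
r(-160, -152) - h(94, 105) = (-7 - 152) - 105*94 = -159 - 1*9870 = -159 - 9870 = -10029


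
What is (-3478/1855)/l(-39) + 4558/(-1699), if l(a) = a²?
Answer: -12866101012/4793652045 ≈ -2.6840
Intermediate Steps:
(-3478/1855)/l(-39) + 4558/(-1699) = (-3478/1855)/((-39)²) + 4558/(-1699) = -3478*1/1855/1521 + 4558*(-1/1699) = -3478/1855*1/1521 - 4558/1699 = -3478/2821455 - 4558/1699 = -12866101012/4793652045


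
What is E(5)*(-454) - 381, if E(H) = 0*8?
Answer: -381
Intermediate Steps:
E(H) = 0
E(5)*(-454) - 381 = 0*(-454) - 381 = 0 - 381 = -381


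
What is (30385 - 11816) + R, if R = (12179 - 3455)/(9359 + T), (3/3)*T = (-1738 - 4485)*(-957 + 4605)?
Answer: 421370431781/22692145 ≈ 18569.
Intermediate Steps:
T = -22701504 (T = (-1738 - 4485)*(-957 + 4605) = -6223*3648 = -22701504)
R = -8724/22692145 (R = (12179 - 3455)/(9359 - 22701504) = 8724/(-22692145) = 8724*(-1/22692145) = -8724/22692145 ≈ -0.00038445)
(30385 - 11816) + R = (30385 - 11816) - 8724/22692145 = 18569 - 8724/22692145 = 421370431781/22692145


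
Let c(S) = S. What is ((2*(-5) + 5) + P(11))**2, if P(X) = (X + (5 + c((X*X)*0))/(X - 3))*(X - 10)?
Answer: 2809/64 ≈ 43.891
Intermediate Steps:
P(X) = (-10 + X)*(X + 5/(-3 + X)) (P(X) = (X + (5 + (X*X)*0)/(X - 3))*(X - 10) = (X + (5 + X**2*0)/(-3 + X))*(-10 + X) = (X + (5 + 0)/(-3 + X))*(-10 + X) = (X + 5/(-3 + X))*(-10 + X) = (-10 + X)*(X + 5/(-3 + X)))
((2*(-5) + 5) + P(11))**2 = ((2*(-5) + 5) + (-50 + 11**3 - 13*11**2 + 35*11)/(-3 + 11))**2 = ((-10 + 5) + (-50 + 1331 - 13*121 + 385)/8)**2 = (-5 + (-50 + 1331 - 1573 + 385)/8)**2 = (-5 + (1/8)*93)**2 = (-5 + 93/8)**2 = (53/8)**2 = 2809/64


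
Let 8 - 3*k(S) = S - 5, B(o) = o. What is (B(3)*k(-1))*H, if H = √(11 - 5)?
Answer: 14*√6 ≈ 34.293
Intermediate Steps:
H = √6 ≈ 2.4495
k(S) = 13/3 - S/3 (k(S) = 8/3 - (S - 5)/3 = 8/3 - (-5 + S)/3 = 8/3 + (5/3 - S/3) = 13/3 - S/3)
(B(3)*k(-1))*H = (3*(13/3 - ⅓*(-1)))*√6 = (3*(13/3 + ⅓))*√6 = (3*(14/3))*√6 = 14*√6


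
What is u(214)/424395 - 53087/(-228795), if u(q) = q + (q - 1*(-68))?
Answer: 1509555979/6473296935 ≈ 0.23320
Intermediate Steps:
u(q) = 68 + 2*q (u(q) = q + (q + 68) = q + (68 + q) = 68 + 2*q)
u(214)/424395 - 53087/(-228795) = (68 + 2*214)/424395 - 53087/(-228795) = (68 + 428)*(1/424395) - 53087*(-1/228795) = 496*(1/424395) + 53087/228795 = 496/424395 + 53087/228795 = 1509555979/6473296935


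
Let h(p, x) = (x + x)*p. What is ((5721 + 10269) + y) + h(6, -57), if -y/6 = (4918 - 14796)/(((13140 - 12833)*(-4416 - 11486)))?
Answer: 37361258208/2440957 ≈ 15306.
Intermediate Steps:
h(p, x) = 2*p*x (h(p, x) = (2*x)*p = 2*p*x)
y = -29634/2440957 (y = -6*(4918 - 14796)/((13140 - 12833)*(-4416 - 11486)) = -(-59268)/(307*(-15902)) = -(-59268)/(-4881914) = -(-59268)*(-1)/4881914 = -6*4939/2440957 = -29634/2440957 ≈ -0.012140)
((5721 + 10269) + y) + h(6, -57) = ((5721 + 10269) - 29634/2440957) + 2*6*(-57) = (15990 - 29634/2440957) - 684 = 39030872796/2440957 - 684 = 37361258208/2440957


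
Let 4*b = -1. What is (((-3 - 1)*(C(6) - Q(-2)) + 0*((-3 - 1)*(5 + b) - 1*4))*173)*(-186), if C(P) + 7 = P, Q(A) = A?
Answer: 128712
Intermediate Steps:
b = -1/4 (b = (1/4)*(-1) = -1/4 ≈ -0.25000)
C(P) = -7 + P
(((-3 - 1)*(C(6) - Q(-2)) + 0*((-3 - 1)*(5 + b) - 1*4))*173)*(-186) = (((-3 - 1)*((-7 + 6) - 1*(-2)) + 0*((-3 - 1)*(5 - 1/4) - 1*4))*173)*(-186) = ((-4*(-1 + 2) + 0*(-4*19/4 - 4))*173)*(-186) = ((-4*1 + 0*(-19 - 4))*173)*(-186) = ((-4 + 0*(-23))*173)*(-186) = ((-4 + 0)*173)*(-186) = -4*173*(-186) = -692*(-186) = 128712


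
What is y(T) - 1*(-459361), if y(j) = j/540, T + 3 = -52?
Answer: 49610977/108 ≈ 4.5936e+5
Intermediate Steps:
T = -55 (T = -3 - 52 = -55)
y(j) = j/540 (y(j) = j*(1/540) = j/540)
y(T) - 1*(-459361) = (1/540)*(-55) - 1*(-459361) = -11/108 + 459361 = 49610977/108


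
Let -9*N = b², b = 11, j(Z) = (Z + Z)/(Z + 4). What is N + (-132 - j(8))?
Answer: -1321/9 ≈ -146.78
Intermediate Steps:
j(Z) = 2*Z/(4 + Z) (j(Z) = (2*Z)/(4 + Z) = 2*Z/(4 + Z))
N = -121/9 (N = -⅑*11² = -⅑*121 = -121/9 ≈ -13.444)
N + (-132 - j(8)) = -121/9 + (-132 - 2*8/(4 + 8)) = -121/9 + (-132 - 2*8/12) = -121/9 + (-132 - 1*4/3) = -121/9 + (-132 - 4/3) = -121/9 - 400/3 = -1321/9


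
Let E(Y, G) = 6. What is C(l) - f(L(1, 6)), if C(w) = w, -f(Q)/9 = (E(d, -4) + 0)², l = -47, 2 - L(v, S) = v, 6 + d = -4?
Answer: 277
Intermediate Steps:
d = -10 (d = -6 - 4 = -10)
L(v, S) = 2 - v
f(Q) = -324 (f(Q) = -9*(6 + 0)² = -9*6² = -9*36 = -324)
C(l) - f(L(1, 6)) = -47 - 1*(-324) = -47 + 324 = 277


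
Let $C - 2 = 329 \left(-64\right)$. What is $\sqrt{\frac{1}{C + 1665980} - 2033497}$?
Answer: $\frac{i \sqrt{5502198655379164646}}{1644926} \approx 1426.0 i$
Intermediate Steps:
$C = -21054$ ($C = 2 + 329 \left(-64\right) = 2 - 21056 = -21054$)
$\sqrt{\frac{1}{C + 1665980} - 2033497} = \sqrt{\frac{1}{-21054 + 1665980} - 2033497} = \sqrt{\frac{1}{1644926} - 2033497} = \sqrt{- \frac{3344952086221}{1644926}} = \frac{i \sqrt{5502198655379164646}}{1644926}$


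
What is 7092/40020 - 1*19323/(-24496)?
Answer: 78919341/81694160 ≈ 0.96603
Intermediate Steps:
7092/40020 - 1*19323/(-24496) = 7092*(1/40020) - 19323*(-1/24496) = 591/3335 + 19323/24496 = 78919341/81694160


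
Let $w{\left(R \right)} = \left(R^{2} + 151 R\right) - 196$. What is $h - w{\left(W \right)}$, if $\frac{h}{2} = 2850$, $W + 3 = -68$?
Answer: $11576$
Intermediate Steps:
$W = -71$ ($W = -3 - 68 = -71$)
$w{\left(R \right)} = -196 + R^{2} + 151 R$
$h = 5700$ ($h = 2 \cdot 2850 = 5700$)
$h - w{\left(W \right)} = 5700 - \left(-196 + \left(-71\right)^{2} + 151 \left(-71\right)\right) = 5700 - \left(-196 + 5041 - 10721\right) = 5700 - -5876 = 5700 + 5876 = 11576$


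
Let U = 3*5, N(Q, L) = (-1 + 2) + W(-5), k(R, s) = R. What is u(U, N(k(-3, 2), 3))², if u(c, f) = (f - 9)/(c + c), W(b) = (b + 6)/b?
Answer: 1681/22500 ≈ 0.074711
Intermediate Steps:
W(b) = (6 + b)/b
N(Q, L) = ⅘ (N(Q, L) = (-1 + 2) + (6 - 5)/(-5) = 1 - ⅕*1 = 1 - ⅕ = ⅘)
U = 15
u(c, f) = (-9 + f)/(2*c) (u(c, f) = (-9 + f)/((2*c)) = (-9 + f)*(1/(2*c)) = (-9 + f)/(2*c))
u(U, N(k(-3, 2), 3))² = ((½)*(-9 + ⅘)/15)² = ((½)*(1/15)*(-41/5))² = (-41/150)² = 1681/22500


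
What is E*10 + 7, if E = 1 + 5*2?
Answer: 117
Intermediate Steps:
E = 11 (E = 1 + 10 = 11)
E*10 + 7 = 11*10 + 7 = 110 + 7 = 117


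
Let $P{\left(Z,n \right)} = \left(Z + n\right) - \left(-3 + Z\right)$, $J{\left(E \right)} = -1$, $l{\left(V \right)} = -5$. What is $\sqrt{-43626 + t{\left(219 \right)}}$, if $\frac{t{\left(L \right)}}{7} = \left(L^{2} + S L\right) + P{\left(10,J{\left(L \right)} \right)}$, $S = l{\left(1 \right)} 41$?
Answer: $5 i \sqrt{886} \approx 148.83 i$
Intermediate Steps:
$P{\left(Z,n \right)} = 3 + n$
$S = -205$ ($S = \left(-5\right) 41 = -205$)
$t{\left(L \right)} = 14 - 1435 L + 7 L^{2}$ ($t{\left(L \right)} = 7 \left(\left(L^{2} - 205 L\right) + \left(3 - 1\right)\right) = 7 \left(\left(L^{2} - 205 L\right) + 2\right) = 7 \left(2 + L^{2} - 205 L\right) = 14 - 1435 L + 7 L^{2}$)
$\sqrt{-43626 + t{\left(219 \right)}} = \sqrt{-43626 + \left(14 - 314265 + 7 \cdot 219^{2}\right)} = \sqrt{-43626 + \left(14 - 314265 + 7 \cdot 47961\right)} = \sqrt{-43626 + \left(14 - 314265 + 335727\right)} = \sqrt{-43626 + 21476} = \sqrt{-22150} = 5 i \sqrt{886}$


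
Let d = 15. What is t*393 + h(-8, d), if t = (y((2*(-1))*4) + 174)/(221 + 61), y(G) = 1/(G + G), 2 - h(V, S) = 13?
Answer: 348029/1504 ≈ 231.40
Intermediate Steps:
h(V, S) = -11 (h(V, S) = 2 - 1*13 = 2 - 13 = -11)
y(G) = 1/(2*G)
t = 2783/4512 (t = (1/(2*(((2*(-1))*4))) + 174)/(221 + 61) = (1/(2*((-2*4))) + 174)/282 = ((1/2)/(-8) + 174)*(1/282) = ((1/2)*(-1/8) + 174)*(1/282) = (-1/16 + 174)*(1/282) = (2783/16)*(1/282) = 2783/4512 ≈ 0.61680)
t*393 + h(-8, d) = (2783/4512)*393 - 11 = 364573/1504 - 11 = 348029/1504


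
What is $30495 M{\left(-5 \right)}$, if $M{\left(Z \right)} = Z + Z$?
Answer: $-304950$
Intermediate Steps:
$M{\left(Z \right)} = 2 Z$
$30495 M{\left(-5 \right)} = 30495 \cdot 2 \left(-5\right) = 30495 \left(-10\right) = -304950$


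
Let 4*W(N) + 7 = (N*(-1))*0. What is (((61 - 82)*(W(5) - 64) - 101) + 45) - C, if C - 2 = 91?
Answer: 4927/4 ≈ 1231.8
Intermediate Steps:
C = 93 (C = 2 + 91 = 93)
W(N) = -7/4 (W(N) = -7/4 + ((N*(-1))*0)/4 = -7/4 + (-N*0)/4 = -7/4 + (1/4)*0 = -7/4 + 0 = -7/4)
(((61 - 82)*(W(5) - 64) - 101) + 45) - C = (((61 - 82)*(-7/4 - 64) - 101) + 45) - 1*93 = ((-21*(-263/4) - 101) + 45) - 93 = ((5523/4 - 101) + 45) - 93 = (5119/4 + 45) - 93 = 5299/4 - 93 = 4927/4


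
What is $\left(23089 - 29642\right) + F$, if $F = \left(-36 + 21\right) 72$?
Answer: $-7633$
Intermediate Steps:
$F = -1080$ ($F = \left(-15\right) 72 = -1080$)
$\left(23089 - 29642\right) + F = \left(23089 - 29642\right) - 1080 = -6553 - 1080 = -7633$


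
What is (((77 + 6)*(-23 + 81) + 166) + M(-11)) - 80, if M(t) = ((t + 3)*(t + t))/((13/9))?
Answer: 65284/13 ≈ 5021.8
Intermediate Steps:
M(t) = 18*t*(3 + t)/13 (M(t) = ((3 + t)*(2*t))/((13*(1/9))) = (2*t*(3 + t))/(13/9) = (2*t*(3 + t))*(9/13) = 18*t*(3 + t)/13)
(((77 + 6)*(-23 + 81) + 166) + M(-11)) - 80 = (((77 + 6)*(-23 + 81) + 166) + (18/13)*(-11)*(3 - 11)) - 80 = ((83*58 + 166) + (18/13)*(-11)*(-8)) - 80 = ((4814 + 166) + 1584/13) - 80 = (4980 + 1584/13) - 80 = 66324/13 - 80 = 65284/13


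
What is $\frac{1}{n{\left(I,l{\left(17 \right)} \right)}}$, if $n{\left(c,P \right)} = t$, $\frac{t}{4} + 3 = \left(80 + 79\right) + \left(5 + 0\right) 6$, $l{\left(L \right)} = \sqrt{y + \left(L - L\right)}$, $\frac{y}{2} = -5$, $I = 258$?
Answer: $\frac{1}{744} \approx 0.0013441$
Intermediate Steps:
$y = -10$ ($y = 2 \left(-5\right) = -10$)
$l{\left(L \right)} = i \sqrt{10}$ ($l{\left(L \right)} = \sqrt{-10 + \left(L - L\right)} = \sqrt{-10 + 0} = \sqrt{-10} = i \sqrt{10}$)
$t = 744$ ($t = -12 + 4 \left(\left(80 + 79\right) + \left(5 + 0\right) 6\right) = -12 + 4 \left(159 + 5 \cdot 6\right) = -12 + 4 \left(159 + 30\right) = -12 + 4 \cdot 189 = -12 + 756 = 744$)
$n{\left(c,P \right)} = 744$
$\frac{1}{n{\left(I,l{\left(17 \right)} \right)}} = \frac{1}{744}$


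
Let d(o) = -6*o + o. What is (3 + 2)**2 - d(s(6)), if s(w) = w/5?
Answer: 31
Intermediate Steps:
s(w) = w/5 (s(w) = w*(1/5) = w/5)
d(o) = -5*o
(3 + 2)**2 - d(s(6)) = (3 + 2)**2 - (-5)*(1/5)*6 = 5**2 - (-5)*6/5 = 25 - 1*(-6) = 25 + 6 = 31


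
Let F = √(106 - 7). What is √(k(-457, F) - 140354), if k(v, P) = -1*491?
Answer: I*√140845 ≈ 375.29*I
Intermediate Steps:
F = 3*√11 (F = √99 = 3*√11 ≈ 9.9499)
k(v, P) = -491
√(k(-457, F) - 140354) = √(-491 - 140354) = √(-140845) = I*√140845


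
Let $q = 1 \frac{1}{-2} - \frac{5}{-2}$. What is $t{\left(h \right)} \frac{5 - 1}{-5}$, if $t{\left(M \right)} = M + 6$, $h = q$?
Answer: $- \frac{32}{5} \approx -6.4$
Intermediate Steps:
$q = 2$ ($q = 1 \left(- \frac{1}{2}\right) - - \frac{5}{2} = - \frac{1}{2} + \frac{5}{2} = 2$)
$h = 2$
$t{\left(M \right)} = 6 + M$
$t{\left(h \right)} \frac{5 - 1}{-5} = \left(6 + 2\right) \frac{5 - 1}{-5} = 8 \left(5 - 1\right) \left(- \frac{1}{5}\right) = 8 \cdot 4 \left(- \frac{1}{5}\right) = 8 \left(- \frac{4}{5}\right) = - \frac{32}{5}$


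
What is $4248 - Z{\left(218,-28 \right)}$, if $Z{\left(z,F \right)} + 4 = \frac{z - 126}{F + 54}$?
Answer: $\frac{55230}{13} \approx 4248.5$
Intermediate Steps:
$Z{\left(z,F \right)} = -4 + \frac{-126 + z}{54 + F}$ ($Z{\left(z,F \right)} = -4 + \frac{z - 126}{F + 54} = -4 + \frac{-126 + z}{54 + F}$)
$4248 - Z{\left(218,-28 \right)} = 4248 - \frac{-342 + 218 - -112}{54 - 28} = 4248 - \frac{-342 + 218 + 112}{26} = 4248 - \frac{1}{26} \left(-12\right) = 4248 - - \frac{6}{13} = 4248 + \frac{6}{13} = \frac{55230}{13}$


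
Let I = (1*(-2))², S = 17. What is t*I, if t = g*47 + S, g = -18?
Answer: -3316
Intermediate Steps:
I = 4 (I = (-2)² = 4)
t = -829 (t = -18*47 + 17 = -846 + 17 = -829)
t*I = -829*4 = -3316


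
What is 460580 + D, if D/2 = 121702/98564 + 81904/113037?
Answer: 31289877672275/67935237 ≈ 4.6058e+5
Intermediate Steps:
D = 266214815/67935237 (D = 2*(121702/98564 + 81904/113037) = 2*(121702*(1/98564) + 81904*(1/113037)) = 2*(60851/49282 + 81904/113037) = 2*(266214815/135870474) = 266214815/67935237 ≈ 3.9187)
460580 + D = 460580 + 266214815/67935237 = 31289877672275/67935237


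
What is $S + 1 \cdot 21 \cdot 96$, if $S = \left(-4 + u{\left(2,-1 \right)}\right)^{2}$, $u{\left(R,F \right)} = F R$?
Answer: $2052$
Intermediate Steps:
$S = 36$ ($S = \left(-4 - 2\right)^{2} = \left(-6\right)^{2} = 36$)
$S + 1 \cdot 21 \cdot 96 = 36 + 1 \cdot 21 \cdot 96 = 36 + 21 \cdot 96 = 36 + 2016 = 2052$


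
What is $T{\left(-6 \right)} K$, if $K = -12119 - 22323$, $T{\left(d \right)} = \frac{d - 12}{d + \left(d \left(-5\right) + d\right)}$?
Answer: $34442$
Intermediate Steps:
$T{\left(d \right)} = - \frac{-12 + d}{3 d}$ ($T{\left(d \right)} = \frac{-12 + d}{d + \left(- 5 d + d\right)} = \frac{-12 + d}{d - 4 d} = \frac{-12 + d}{\left(-3\right) d} = \left(-12 + d\right) \left(- \frac{1}{3 d}\right) = - \frac{-12 + d}{3 d}$)
$K = -34442$
$T{\left(-6 \right)} K = \frac{12 - -6}{3 \left(-6\right)} \left(-34442\right) = \frac{1}{3} \left(- \frac{1}{6}\right) \left(12 + 6\right) \left(-34442\right) = \frac{1}{3} \left(- \frac{1}{6}\right) 18 \left(-34442\right) = \left(-1\right) \left(-34442\right) = 34442$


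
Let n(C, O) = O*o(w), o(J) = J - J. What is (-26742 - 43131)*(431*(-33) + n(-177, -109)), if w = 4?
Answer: 993803679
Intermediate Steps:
o(J) = 0
n(C, O) = 0 (n(C, O) = O*0 = 0)
(-26742 - 43131)*(431*(-33) + n(-177, -109)) = (-26742 - 43131)*(431*(-33) + 0) = -69873*(-14223 + 0) = -69873*(-14223) = 993803679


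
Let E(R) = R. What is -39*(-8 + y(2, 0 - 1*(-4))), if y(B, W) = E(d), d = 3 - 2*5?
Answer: 585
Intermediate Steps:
d = -7 (d = 3 - 10 = -7)
y(B, W) = -7
-39*(-8 + y(2, 0 - 1*(-4))) = -39*(-8 - 7) = -39*(-15) = 585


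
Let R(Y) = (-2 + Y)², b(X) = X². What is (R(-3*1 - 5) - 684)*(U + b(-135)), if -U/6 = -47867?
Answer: -178369368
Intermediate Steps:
U = 287202 (U = -6*(-47867) = 287202)
(R(-3*1 - 5) - 684)*(U + b(-135)) = ((-2 + (-3*1 - 5))² - 684)*(287202 + (-135)²) = ((-2 + (-3 - 5))² - 684)*(287202 + 18225) = ((-2 - 8)² - 684)*305427 = ((-10)² - 684)*305427 = (100 - 684)*305427 = -584*305427 = -178369368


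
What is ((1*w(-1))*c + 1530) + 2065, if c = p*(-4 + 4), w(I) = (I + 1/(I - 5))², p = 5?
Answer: 3595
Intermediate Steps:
w(I) = (I + 1/(-5 + I))²
c = 0 (c = 5*(-4 + 4) = 5*0 = 0)
((1*w(-1))*c + 1530) + 2065 = ((1*((1 + (-1)² - 5*(-1))²/(-5 - 1)²))*0 + 1530) + 2065 = ((1*((1 + 1 + 5)²/(-6)²))*0 + 1530) + 2065 = ((1*((1/36)*7²))*0 + 1530) + 2065 = ((1*((1/36)*49))*0 + 1530) + 2065 = ((1*(49/36))*0 + 1530) + 2065 = ((49/36)*0 + 1530) + 2065 = (0 + 1530) + 2065 = 1530 + 2065 = 3595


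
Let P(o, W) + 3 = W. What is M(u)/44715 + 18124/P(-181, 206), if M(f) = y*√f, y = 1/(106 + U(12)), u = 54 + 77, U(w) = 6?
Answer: 18124/203 + √131/5008080 ≈ 89.281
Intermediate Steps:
P(o, W) = -3 + W
u = 131
y = 1/112 (y = 1/(106 + 6) = 1/112 ≈ 0.0089286)
M(f) = √f/112
M(u)/44715 + 18124/P(-181, 206) = (√131/112)/44715 + 18124/(-3 + 206) = (√131/112)*(1/44715) + 18124/203 = √131/5008080 + 18124*(1/203) = √131/5008080 + 18124/203 = 18124/203 + √131/5008080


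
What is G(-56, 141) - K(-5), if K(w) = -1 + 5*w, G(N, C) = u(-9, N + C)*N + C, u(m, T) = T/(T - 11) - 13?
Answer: 30735/37 ≈ 830.68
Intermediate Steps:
u(m, T) = -13 + T/(-11 + T) (u(m, T) = T/(-11 + T) - 13 = -13 + T/(-11 + T))
G(N, C) = C + N*(143 - 12*C - 12*N)/(-11 + C + N) (G(N, C) = ((143 - 12*(N + C))/(-11 + (N + C)))*N + C = ((143 - 12*(C + N))/(-11 + (C + N)))*N + C = ((143 + (-12*C - 12*N))/(-11 + C + N))*N + C = ((143 - 12*C - 12*N)/(-11 + C + N))*N + C = N*(143 - 12*C - 12*N)/(-11 + C + N) + C = C + N*(143 - 12*C - 12*N)/(-11 + C + N))
G(-56, 141) - K(-5) = (141*(-11 + 141 - 56) - 1*(-56)*(-143 + 12*141 + 12*(-56)))/(-11 + 141 - 56) - (-1 + 5*(-5)) = (141*74 - 1*(-56)*(-143 + 1692 - 672))/74 - (-1 - 25) = (10434 - 1*(-56)*877)/74 - 1*(-26) = (10434 + 49112)/74 + 26 = (1/74)*59546 + 26 = 29773/37 + 26 = 30735/37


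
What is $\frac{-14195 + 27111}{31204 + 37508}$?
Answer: $\frac{3229}{17178} \approx 0.18797$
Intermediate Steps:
$\frac{-14195 + 27111}{31204 + 37508} = \frac{12916}{68712} = 12916 \cdot \frac{1}{68712} = \frac{3229}{17178}$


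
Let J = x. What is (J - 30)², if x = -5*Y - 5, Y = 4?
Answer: 3025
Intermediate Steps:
x = -25 (x = -5*4 - 5 = -20 - 5 = -25)
J = -25
(J - 30)² = (-25 - 30)² = (-55)² = 3025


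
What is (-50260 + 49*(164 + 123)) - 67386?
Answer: -103583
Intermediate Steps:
(-50260 + 49*(164 + 123)) - 67386 = (-50260 + 49*287) - 67386 = (-50260 + 14063) - 67386 = -36197 - 67386 = -103583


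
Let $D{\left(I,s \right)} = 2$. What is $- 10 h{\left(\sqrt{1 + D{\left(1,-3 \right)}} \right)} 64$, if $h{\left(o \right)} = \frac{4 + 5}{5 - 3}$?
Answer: $-2880$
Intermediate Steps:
$h{\left(o \right)} = \frac{9}{2}$
$- 10 h{\left(\sqrt{1 + D{\left(1,-3 \right)}} \right)} 64 = - 10 \cdot \frac{9}{2} \cdot 64 = \left(-10\right) 288 = -2880$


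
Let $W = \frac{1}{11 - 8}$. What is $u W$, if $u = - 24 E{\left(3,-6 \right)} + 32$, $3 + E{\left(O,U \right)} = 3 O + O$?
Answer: $- \frac{184}{3} \approx -61.333$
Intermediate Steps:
$W = \frac{1}{3} \approx 0.33333$
$E{\left(O,U \right)} = -3 + 4 O$ ($E{\left(O,U \right)} = -3 + \left(3 O + O\right) = -3 + 4 O$)
$u = -184$ ($u = - 24 \left(-3 + 4 \cdot 3\right) + 32 = - 24 \left(-3 + 12\right) + 32 = \left(-24\right) 9 + 32 = -216 + 32 = -184$)
$u W = \left(-184\right) \frac{1}{3} = - \frac{184}{3}$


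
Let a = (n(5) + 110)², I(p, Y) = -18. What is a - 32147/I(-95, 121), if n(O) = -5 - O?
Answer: 212147/18 ≈ 11786.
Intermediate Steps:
a = 10000 (a = ((-5 - 1*5) + 110)² = ((-5 - 5) + 110)² = (-10 + 110)² = 100² = 10000)
a - 32147/I(-95, 121) = 10000 - 32147/(-18) = 10000 - 32147*(-1/18) = 10000 + 32147/18 = 212147/18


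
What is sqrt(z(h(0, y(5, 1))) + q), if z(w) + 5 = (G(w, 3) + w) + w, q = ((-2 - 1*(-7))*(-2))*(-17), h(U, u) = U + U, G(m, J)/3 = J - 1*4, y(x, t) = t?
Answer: 9*sqrt(2) ≈ 12.728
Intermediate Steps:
G(m, J) = -12 + 3*J (G(m, J) = 3*(J - 1*4) = 3*(J - 4) = 3*(-4 + J) = -12 + 3*J)
h(U, u) = 2*U
q = 170 (q = ((-2 + 7)*(-2))*(-17) = (5*(-2))*(-17) = -10*(-17) = 170)
z(w) = -8 + 2*w (z(w) = -5 + (((-12 + 3*3) + w) + w) = -5 + (((-12 + 9) + w) + w) = -5 + ((-3 + w) + w) = -5 + (-3 + 2*w) = -8 + 2*w)
sqrt(z(h(0, y(5, 1))) + q) = sqrt((-8 + 2*(2*0)) + 170) = sqrt((-8 + 2*0) + 170) = sqrt((-8 + 0) + 170) = sqrt(-8 + 170) = sqrt(162) = 9*sqrt(2)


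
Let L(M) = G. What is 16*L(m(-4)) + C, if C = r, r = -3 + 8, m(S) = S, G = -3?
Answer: -43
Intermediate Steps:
L(M) = -3
r = 5
C = 5
16*L(m(-4)) + C = 16*(-3) + 5 = -48 + 5 = -43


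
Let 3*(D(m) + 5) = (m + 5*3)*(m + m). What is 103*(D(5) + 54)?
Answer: 35741/3 ≈ 11914.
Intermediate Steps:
D(m) = -5 + 2*m*(15 + m)/3 (D(m) = -5 + ((m + 5*3)*(m + m))/3 = -5 + ((m + 15)*(2*m))/3 = -5 + ((15 + m)*(2*m))/3 = -5 + (2*m*(15 + m))/3 = -5 + 2*m*(15 + m)/3)
103*(D(5) + 54) = 103*((-5 + 10*5 + (⅔)*5²) + 54) = 103*((-5 + 50 + (⅔)*25) + 54) = 103*((-5 + 50 + 50/3) + 54) = 103*(185/3 + 54) = 103*(347/3) = 35741/3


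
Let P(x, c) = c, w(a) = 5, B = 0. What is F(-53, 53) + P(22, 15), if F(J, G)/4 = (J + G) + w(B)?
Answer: 35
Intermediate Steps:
F(J, G) = 20 + 4*G + 4*J (F(J, G) = 4*((J + G) + 5) = 4*((G + J) + 5) = 4*(5 + G + J) = 20 + 4*G + 4*J)
F(-53, 53) + P(22, 15) = (20 + 4*53 + 4*(-53)) + 15 = (20 + 212 - 212) + 15 = 20 + 15 = 35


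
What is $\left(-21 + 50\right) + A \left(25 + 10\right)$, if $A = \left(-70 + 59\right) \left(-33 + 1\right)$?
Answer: $12349$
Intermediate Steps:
$A = 352$ ($A = \left(-11\right) \left(-32\right) = 352$)
$\left(-21 + 50\right) + A \left(25 + 10\right) = \left(-21 + 50\right) + 352 \left(25 + 10\right) = 29 + 352 \cdot 35 = 29 + 12320 = 12349$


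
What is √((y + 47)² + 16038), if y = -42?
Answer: √16063 ≈ 126.74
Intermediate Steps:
√((y + 47)² + 16038) = √((-42 + 47)² + 16038) = √(5² + 16038) = √(25 + 16038) = √16063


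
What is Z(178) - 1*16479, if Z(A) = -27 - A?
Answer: -16684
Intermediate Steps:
Z(178) - 1*16479 = (-27 - 1*178) - 1*16479 = (-27 - 178) - 16479 = -205 - 16479 = -16684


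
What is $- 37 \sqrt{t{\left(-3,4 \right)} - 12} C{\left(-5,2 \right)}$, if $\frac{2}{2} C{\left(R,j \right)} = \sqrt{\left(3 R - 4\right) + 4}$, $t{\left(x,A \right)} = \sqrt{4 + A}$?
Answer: $37 \sqrt{180 - 30 \sqrt{2}} \approx 433.98$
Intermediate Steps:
$C{\left(R,j \right)} = \sqrt{3} \sqrt{R}$ ($C{\left(R,j \right)} = \sqrt{\left(3 R - 4\right) + 4} = \sqrt{\left(-4 + 3 R\right) + 4} = \sqrt{3 R} = \sqrt{3} \sqrt{R}$)
$- 37 \sqrt{t{\left(-3,4 \right)} - 12} C{\left(-5,2 \right)} = - 37 \sqrt{\sqrt{4 + 4} - 12} \sqrt{3} \sqrt{-5} = - 37 \sqrt{\sqrt{8} - 12} \sqrt{3} i \sqrt{5} = - 37 \sqrt{2 \sqrt{2} - 12} i \sqrt{15} = - 37 \sqrt{-12 + 2 \sqrt{2}} i \sqrt{15} = - 37 i \sqrt{15} \sqrt{-12 + 2 \sqrt{2}}$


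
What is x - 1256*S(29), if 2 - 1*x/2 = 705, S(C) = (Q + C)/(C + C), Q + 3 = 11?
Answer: -64010/29 ≈ -2207.2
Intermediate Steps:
Q = 8 (Q = -3 + 11 = 8)
S(C) = (8 + C)/(2*C) (S(C) = (8 + C)/(C + C) = (8 + C)/((2*C)) = (8 + C)*(1/(2*C)) = (8 + C)/(2*C))
x = -1406 (x = 4 - 2*705 = 4 - 1410 = -1406)
x - 1256*S(29) = -1406 - 628*(8 + 29)/29 = -1406 - 628*37/29 = -1406 - 1256*37/58 = -1406 - 23236/29 = -64010/29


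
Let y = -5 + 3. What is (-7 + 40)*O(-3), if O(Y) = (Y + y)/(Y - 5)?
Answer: 165/8 ≈ 20.625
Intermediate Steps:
y = -2
O(Y) = (-2 + Y)/(-5 + Y) (O(Y) = (Y - 2)/(Y - 5) = (-2 + Y)/(-5 + Y))
(-7 + 40)*O(-3) = (-7 + 40)*((-2 - 3)/(-5 - 3)) = 33*(-5/(-8)) = 33*(-⅛*(-5)) = 33*(5/8) = 165/8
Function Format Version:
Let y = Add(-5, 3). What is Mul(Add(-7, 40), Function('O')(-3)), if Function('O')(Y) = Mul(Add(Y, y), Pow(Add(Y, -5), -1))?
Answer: Rational(165, 8) ≈ 20.625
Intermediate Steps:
y = -2
Function('O')(Y) = Mul(Pow(Add(-5, Y), -1), Add(-2, Y)) (Function('O')(Y) = Mul(Add(Y, -2), Pow(Add(Y, -5), -1)) = Mul(Add(-2, Y), Pow(Add(-5, Y), -1)) = Mul(Pow(Add(-5, Y), -1), Add(-2, Y)))
Mul(Add(-7, 40), Function('O')(-3)) = Mul(Add(-7, 40), Mul(Pow(Add(-5, -3), -1), Add(-2, -3))) = Mul(33, Mul(Pow(-8, -1), -5)) = Mul(33, Mul(Rational(-1, 8), -5)) = Mul(33, Rational(5, 8)) = Rational(165, 8)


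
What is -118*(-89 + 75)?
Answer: 1652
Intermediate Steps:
-118*(-89 + 75) = -118*(-14) = 1652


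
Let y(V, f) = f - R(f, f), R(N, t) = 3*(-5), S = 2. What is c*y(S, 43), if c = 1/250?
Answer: 29/125 ≈ 0.23200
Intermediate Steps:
R(N, t) = -15
y(V, f) = 15 + f (y(V, f) = f - 1*(-15) = f + 15 = 15 + f)
c = 1/250 ≈ 0.0040000
c*y(S, 43) = (15 + 43)/250 = (1/250)*58 = 29/125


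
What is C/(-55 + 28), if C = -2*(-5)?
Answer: -10/27 ≈ -0.37037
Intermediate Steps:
C = 10
C/(-55 + 28) = 10/(-55 + 28) = 10/(-27) = -1/27*10 = -10/27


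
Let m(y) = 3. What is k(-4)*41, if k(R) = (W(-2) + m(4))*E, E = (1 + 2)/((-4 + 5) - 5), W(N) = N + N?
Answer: 123/4 ≈ 30.750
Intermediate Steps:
W(N) = 2*N
E = -¾ (E = 3/(1 - 5) = 3/(-4) = 3*(-¼) = -¾ ≈ -0.75000)
k(R) = ¾ (k(R) = (2*(-2) + 3)*(-¾) = (-4 + 3)*(-¾) = -1*(-¾) = ¾)
k(-4)*41 = (¾)*41 = 123/4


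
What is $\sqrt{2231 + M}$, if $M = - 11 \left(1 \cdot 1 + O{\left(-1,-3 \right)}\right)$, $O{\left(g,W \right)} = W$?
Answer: $\sqrt{2253} \approx 47.466$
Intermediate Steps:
$M = 22$ ($M = - 11 \left(1 \cdot 1 - 3\right) = - 11 \left(1 - 3\right) = \left(-11\right) \left(-2\right) = 22$)
$\sqrt{2231 + M} = \sqrt{2231 + 22} = \sqrt{2253}$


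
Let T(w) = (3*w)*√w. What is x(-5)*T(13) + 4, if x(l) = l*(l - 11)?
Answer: 4 + 3120*√13 ≈ 11253.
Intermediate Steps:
x(l) = l*(-11 + l)
T(w) = 3*w^(3/2)
x(-5)*T(13) + 4 = (-5*(-11 - 5))*(3*13^(3/2)) + 4 = (-5*(-16))*(3*(13*√13)) + 4 = 80*(39*√13) + 4 = 3120*√13 + 4 = 4 + 3120*√13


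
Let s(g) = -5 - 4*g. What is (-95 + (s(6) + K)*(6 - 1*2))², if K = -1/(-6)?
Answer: 398161/9 ≈ 44240.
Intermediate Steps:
K = ⅙ (K = -1*(-⅙) = ⅙ ≈ 0.16667)
(-95 + (s(6) + K)*(6 - 1*2))² = (-95 + ((-5 - 4*6) + ⅙)*(6 - 1*2))² = (-95 + ((-5 - 24) + ⅙)*(6 - 2))² = (-95 + (-29 + ⅙)*4)² = (-95 - 173/6*4)² = (-95 - 346/3)² = (-631/3)² = 398161/9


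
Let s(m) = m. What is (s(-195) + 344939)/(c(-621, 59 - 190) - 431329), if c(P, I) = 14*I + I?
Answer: -172372/216647 ≈ -0.79564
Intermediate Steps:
c(P, I) = 15*I
(s(-195) + 344939)/(c(-621, 59 - 190) - 431329) = (-195 + 344939)/(15*(59 - 190) - 431329) = 344744/(15*(-131) - 431329) = 344744/(-1965 - 431329) = 344744/(-433294) = 344744*(-1/433294) = -172372/216647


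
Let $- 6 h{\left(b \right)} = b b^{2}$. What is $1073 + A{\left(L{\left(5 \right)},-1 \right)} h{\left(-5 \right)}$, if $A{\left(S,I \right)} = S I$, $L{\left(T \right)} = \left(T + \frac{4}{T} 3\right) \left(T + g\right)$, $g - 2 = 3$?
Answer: $- \frac{1406}{3} \approx -468.67$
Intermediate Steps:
$g = 5$ ($g = 2 + 3 = 5$)
$h{\left(b \right)} = - \frac{b^{3}}{6}$ ($h{\left(b \right)} = - \frac{b b^{2}}{6} = - \frac{b^{3}}{6}$)
$L{\left(T \right)} = \left(5 + T\right) \left(T + \frac{12}{T}\right)$ ($L{\left(T \right)} = \left(T + \frac{4}{T} 3\right) \left(T + 5\right) = \left(T + \frac{12}{T}\right) \left(5 + T\right) = \left(5 + T\right) \left(T + \frac{12}{T}\right)$)
$A{\left(S,I \right)} = I S$
$1073 + A{\left(L{\left(5 \right)},-1 \right)} h{\left(-5 \right)} = 1073 + - (12 + 5^{2} + 5 \cdot 5 + \frac{60}{5}) \left(- \frac{\left(-5\right)^{3}}{6}\right) = 1073 + - (12 + 25 + 25 + 60 \cdot \frac{1}{5}) \left(\left(- \frac{1}{6}\right) \left(-125\right)\right) = 1073 + - (12 + 25 + 25 + 12) \frac{125}{6} = 1073 + \left(-1\right) 74 \cdot \frac{125}{6} = 1073 - \frac{4625}{3} = - \frac{1406}{3}$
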